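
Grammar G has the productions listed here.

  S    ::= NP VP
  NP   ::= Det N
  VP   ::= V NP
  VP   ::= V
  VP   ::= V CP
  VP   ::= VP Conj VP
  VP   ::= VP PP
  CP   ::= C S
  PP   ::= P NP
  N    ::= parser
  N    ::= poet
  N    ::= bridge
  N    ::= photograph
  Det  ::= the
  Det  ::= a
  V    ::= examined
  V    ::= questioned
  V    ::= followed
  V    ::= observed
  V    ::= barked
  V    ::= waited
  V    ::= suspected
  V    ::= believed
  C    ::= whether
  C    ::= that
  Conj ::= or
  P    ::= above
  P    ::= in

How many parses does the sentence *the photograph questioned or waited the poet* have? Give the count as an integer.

1

[S [NP [Det the] [N photograph]] [VP [VP [V questioned]] [Conj or] [VP [V waited] [NP [Det the] [N poet]]]]]
No rule offers an alternative attachment or grouping for any span, so this is the only derivation.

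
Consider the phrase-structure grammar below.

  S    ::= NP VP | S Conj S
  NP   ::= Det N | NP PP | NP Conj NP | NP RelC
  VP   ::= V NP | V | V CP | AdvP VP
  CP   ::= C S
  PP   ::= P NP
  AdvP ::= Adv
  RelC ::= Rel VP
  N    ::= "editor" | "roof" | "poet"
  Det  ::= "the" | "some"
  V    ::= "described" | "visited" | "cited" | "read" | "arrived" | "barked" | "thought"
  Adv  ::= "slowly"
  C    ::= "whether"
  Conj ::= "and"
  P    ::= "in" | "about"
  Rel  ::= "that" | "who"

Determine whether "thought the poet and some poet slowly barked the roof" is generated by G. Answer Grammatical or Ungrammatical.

Ungrammatical

For S → NP VP, no prefix of the string parses as an NP. The alternative S rule S → S Conj S likewise has no satisfying split.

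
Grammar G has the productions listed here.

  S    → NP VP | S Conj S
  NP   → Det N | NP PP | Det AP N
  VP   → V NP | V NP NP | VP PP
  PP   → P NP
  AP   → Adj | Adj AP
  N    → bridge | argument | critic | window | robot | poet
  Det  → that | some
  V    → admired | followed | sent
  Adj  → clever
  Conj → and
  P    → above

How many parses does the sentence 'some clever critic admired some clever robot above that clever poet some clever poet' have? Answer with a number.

[S [NP [Det some] [AP [Adj clever]] [N critic]] [VP [V admired] [NP [NP [Det some] [AP [Adj clever]] [N robot]] [PP [P above] [NP [Det that] [AP [Adj clever]] [N poet]]]] [NP [Det some] [AP [Adj clever]] [N poet]]]]
No rule offers an alternative attachment or grouping for any span, so this is the only derivation.

1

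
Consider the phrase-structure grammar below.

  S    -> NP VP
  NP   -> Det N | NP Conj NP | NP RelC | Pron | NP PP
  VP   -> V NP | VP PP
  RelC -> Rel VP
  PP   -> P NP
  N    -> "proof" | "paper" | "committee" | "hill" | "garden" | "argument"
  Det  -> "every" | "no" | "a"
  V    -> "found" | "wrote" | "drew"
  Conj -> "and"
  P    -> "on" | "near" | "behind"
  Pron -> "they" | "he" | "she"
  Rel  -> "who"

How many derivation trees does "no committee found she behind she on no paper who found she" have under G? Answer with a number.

Two of the 9 distinct bracketings:
[S [NP [Det no] [N committee]] [VP [V found] [NP [NP [NP [Pron she]] [PP [P behind] [NP [NP [Pron she]] [PP [P on] [NP [Det no] [N paper]]]]]] [RelC [Rel who] [VP [V found] [NP [Pron she]]]]]]]
[S [NP [Det no] [N committee]] [VP [V found] [NP [NP [NP [NP [Pron she]] [PP [P behind] [NP [Pron she]]]] [PP [P on] [NP [Det no] [N paper]]]] [RelC [Rel who] [VP [V found] [NP [Pron she]]]]]]]
The trees differ in how a recursive rule is bracketed over the same span.

9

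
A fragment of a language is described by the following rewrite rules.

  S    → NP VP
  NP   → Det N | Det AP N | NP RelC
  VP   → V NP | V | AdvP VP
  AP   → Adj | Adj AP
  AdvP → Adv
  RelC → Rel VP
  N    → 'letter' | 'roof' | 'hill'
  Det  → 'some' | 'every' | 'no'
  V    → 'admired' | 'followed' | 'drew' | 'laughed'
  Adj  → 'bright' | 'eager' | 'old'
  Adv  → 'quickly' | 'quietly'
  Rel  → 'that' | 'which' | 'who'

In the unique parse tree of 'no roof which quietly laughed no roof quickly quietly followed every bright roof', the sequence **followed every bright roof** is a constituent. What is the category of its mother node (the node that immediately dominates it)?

VP

[S [NP [NP [Det no] [N roof]] [RelC [Rel which] [VP [AdvP [Adv quietly]] [VP [V laughed] [NP [Det no] [N roof]]]]]] [VP [AdvP [Adv quickly]] [VP [AdvP [Adv quietly]] [VP [V followed] [NP [Det every] [AP [Adj bright]] [N roof]]]]]]
The span 'followed every bright roof' is the VP node built by VP → V NP.
Its mother is the VP built by VP → AdvP VP.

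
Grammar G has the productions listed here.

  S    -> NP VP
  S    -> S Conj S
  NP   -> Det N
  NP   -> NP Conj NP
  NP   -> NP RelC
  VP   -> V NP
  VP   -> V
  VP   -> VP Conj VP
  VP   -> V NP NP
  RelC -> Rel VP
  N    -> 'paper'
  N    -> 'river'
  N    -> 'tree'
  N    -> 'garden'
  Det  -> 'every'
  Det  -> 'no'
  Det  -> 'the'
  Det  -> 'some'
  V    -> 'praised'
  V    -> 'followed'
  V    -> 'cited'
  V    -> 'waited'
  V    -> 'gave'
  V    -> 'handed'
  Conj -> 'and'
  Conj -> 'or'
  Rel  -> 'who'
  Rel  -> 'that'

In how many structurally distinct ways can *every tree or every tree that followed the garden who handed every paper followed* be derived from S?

Two of the 7 distinct bracketings:
[S [NP [NP [Det every] [N tree]] [Conj or] [NP [NP [Det every] [N tree]] [RelC [Rel that] [VP [V followed] [NP [NP [Det the] [N garden]] [RelC [Rel who] [VP [V handed] [NP [Det every] [N paper]]]]]]]]] [VP [V followed]]]
[S [NP [NP [Det every] [N tree]] [Conj or] [NP [NP [Det every] [N tree]] [RelC [Rel that] [VP [V followed] [NP [NP [Det the] [N garden]] [RelC [Rel who] [VP [V handed]]]] [NP [Det every] [N paper]]]]]] [VP [V followed]]]
The difference turns on whether VP → V NP is used at the relevant span, versus an alternative expansion of VP.

7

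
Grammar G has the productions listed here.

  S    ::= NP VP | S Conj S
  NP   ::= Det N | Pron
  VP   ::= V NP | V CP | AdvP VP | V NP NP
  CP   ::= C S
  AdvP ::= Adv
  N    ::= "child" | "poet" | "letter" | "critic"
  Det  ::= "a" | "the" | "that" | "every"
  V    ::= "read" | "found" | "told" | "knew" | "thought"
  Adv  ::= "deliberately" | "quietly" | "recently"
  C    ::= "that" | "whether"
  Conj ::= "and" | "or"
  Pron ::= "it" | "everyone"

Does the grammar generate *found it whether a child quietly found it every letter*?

Ungrammatical

A Pron word can never sit immediately before a C word in any string this grammar generates, so the substring 'it whether' rules out a derivation.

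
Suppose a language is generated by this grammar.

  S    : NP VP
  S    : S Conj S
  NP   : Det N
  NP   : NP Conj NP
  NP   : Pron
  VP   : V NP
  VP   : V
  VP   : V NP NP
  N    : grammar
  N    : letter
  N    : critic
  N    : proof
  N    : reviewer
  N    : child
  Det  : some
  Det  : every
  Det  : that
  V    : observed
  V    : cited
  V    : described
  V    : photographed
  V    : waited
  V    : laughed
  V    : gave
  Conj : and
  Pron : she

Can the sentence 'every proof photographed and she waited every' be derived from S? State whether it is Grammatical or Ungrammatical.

For S → NP VP, the only prefix that parses as NP is 'every proof', but the remainder 'photographed and she waited every' is not a VP under these rules. The alternative S rule S → S Conj S likewise has no satisfying split.

Ungrammatical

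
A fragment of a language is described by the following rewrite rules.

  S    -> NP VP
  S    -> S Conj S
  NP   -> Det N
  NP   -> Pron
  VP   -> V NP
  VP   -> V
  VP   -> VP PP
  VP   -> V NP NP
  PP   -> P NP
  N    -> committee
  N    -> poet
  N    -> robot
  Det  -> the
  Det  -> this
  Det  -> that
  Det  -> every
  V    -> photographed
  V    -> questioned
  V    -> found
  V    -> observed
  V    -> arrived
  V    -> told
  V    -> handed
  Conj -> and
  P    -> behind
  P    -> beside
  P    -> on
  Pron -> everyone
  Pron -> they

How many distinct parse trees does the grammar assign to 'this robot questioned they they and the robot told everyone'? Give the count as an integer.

1

[S [S [NP [Det this] [N robot]] [VP [V questioned] [NP [Pron they]] [NP [Pron they]]]] [Conj and] [S [NP [Det the] [N robot]] [VP [V told] [NP [Pron everyone]]]]]
No rule offers an alternative attachment or grouping for any span, so this is the only derivation.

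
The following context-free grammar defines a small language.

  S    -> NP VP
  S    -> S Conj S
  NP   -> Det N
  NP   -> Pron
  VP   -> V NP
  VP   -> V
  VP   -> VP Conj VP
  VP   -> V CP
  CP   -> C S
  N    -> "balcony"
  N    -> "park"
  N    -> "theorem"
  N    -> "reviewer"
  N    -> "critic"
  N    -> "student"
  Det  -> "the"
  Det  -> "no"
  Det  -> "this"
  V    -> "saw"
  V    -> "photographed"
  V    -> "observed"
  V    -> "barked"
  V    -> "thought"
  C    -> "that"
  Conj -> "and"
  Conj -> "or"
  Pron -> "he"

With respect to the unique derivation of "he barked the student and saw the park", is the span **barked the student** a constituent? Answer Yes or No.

Yes

[S [NP [Pron he]] [VP [VP [V barked] [NP [Det the] [N student]]] [Conj and] [VP [V saw] [NP [Det the] [N park]]]]]
The words 'barked the student' are exhaustively dominated by a single VP node (built by VP → V NP), so they form a constituent.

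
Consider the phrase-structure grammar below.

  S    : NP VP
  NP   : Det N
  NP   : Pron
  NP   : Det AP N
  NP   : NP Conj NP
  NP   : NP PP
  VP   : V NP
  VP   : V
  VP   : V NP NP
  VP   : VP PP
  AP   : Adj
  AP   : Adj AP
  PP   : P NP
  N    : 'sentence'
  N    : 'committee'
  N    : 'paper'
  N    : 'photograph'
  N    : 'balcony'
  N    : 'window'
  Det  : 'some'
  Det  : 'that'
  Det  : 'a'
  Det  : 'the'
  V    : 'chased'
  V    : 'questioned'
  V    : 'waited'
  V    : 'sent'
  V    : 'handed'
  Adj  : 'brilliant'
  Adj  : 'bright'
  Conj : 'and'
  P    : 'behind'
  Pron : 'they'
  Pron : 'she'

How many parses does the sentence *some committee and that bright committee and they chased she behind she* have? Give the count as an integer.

Two of the 4 distinct bracketings:
[S [NP [NP [Det some] [N committee]] [Conj and] [NP [NP [Det that] [AP [Adj bright]] [N committee]] [Conj and] [NP [Pron they]]]] [VP [V chased] [NP [NP [Pron she]] [PP [P behind] [NP [Pron she]]]]]]
[S [NP [NP [Det some] [N committee]] [Conj and] [NP [NP [Det that] [AP [Adj bright]] [N committee]] [Conj and] [NP [Pron they]]]] [VP [VP [V chased] [NP [Pron she]]] [PP [P behind] [NP [Pron she]]]]]
The difference turns on whether NP → NP PP is used at the relevant span, versus an alternative expansion of NP.

4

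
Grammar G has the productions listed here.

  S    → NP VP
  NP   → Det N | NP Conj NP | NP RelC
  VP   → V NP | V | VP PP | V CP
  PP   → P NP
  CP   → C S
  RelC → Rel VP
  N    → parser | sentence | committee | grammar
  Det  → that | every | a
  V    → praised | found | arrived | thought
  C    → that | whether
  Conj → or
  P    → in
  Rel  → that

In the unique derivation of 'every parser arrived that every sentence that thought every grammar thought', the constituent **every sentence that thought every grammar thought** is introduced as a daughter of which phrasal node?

S
  NP
    Det: every
    N: parser
  VP
    V: arrived
    CP
      C: that
      S
        NP
          NP
            Det: every
            N: sentence
          RelC
            Rel: that
            VP
              V: thought
              NP
                Det: every
                N: grammar
        VP
          V: thought
The span 'every sentence that thought every grammar thought' is the S node built by S → NP VP.
Its mother is the CP built by CP → C S.

CP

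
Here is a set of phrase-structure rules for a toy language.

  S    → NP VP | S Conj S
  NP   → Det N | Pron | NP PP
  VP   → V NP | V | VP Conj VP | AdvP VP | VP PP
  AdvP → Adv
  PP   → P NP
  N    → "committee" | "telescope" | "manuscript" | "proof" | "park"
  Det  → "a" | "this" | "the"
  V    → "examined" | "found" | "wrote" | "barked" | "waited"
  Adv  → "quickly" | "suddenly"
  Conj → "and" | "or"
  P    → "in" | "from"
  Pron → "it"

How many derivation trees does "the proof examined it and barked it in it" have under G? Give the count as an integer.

Two of the 3 distinct bracketings:
[S [NP [Det the] [N proof]] [VP [VP [V examined] [NP [Pron it]]] [Conj and] [VP [V barked] [NP [NP [Pron it]] [PP [P in] [NP [Pron it]]]]]]]
[S [NP [Det the] [N proof]] [VP [VP [V examined] [NP [Pron it]]] [Conj and] [VP [VP [V barked] [NP [Pron it]]] [PP [P in] [NP [Pron it]]]]]]
The difference turns on whether NP → NP PP is used at the relevant span, versus an alternative expansion of NP.

3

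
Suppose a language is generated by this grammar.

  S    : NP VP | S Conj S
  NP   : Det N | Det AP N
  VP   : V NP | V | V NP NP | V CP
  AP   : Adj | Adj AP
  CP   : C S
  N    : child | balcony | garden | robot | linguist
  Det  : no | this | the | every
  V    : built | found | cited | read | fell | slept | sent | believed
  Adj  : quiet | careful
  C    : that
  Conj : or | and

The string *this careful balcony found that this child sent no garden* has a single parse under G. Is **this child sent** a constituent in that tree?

[S [NP [Det this] [AP [Adj careful]] [N balcony]] [VP [V found] [CP [C that] [S [NP [Det this] [N child]] [VP [V sent] [NP [Det no] [N garden]]]]]]]
The smallest constituent containing 'this child sent' is the S spanning 'this child sent no garden'; no single node in the tree dominates exactly the given words.

No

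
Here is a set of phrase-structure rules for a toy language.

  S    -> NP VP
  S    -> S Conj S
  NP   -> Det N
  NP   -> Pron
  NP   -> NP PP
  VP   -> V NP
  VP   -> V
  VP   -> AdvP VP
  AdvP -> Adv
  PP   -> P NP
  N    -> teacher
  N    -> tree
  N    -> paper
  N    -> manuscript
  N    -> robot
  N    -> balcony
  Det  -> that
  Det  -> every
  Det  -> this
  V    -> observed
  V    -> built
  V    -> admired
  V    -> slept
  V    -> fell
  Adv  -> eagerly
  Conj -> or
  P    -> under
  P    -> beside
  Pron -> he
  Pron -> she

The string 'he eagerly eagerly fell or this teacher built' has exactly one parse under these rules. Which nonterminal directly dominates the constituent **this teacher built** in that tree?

S
  S
    NP
      Pron: he
    VP
      AdvP
        Adv: eagerly
      VP
        AdvP
          Adv: eagerly
        VP
          V: fell
  Conj: or
  S
    NP
      Det: this
      N: teacher
    VP
      V: built
The span 'this teacher built' is the S node built by S → NP VP.
Its mother is the S built by S → S Conj S.

S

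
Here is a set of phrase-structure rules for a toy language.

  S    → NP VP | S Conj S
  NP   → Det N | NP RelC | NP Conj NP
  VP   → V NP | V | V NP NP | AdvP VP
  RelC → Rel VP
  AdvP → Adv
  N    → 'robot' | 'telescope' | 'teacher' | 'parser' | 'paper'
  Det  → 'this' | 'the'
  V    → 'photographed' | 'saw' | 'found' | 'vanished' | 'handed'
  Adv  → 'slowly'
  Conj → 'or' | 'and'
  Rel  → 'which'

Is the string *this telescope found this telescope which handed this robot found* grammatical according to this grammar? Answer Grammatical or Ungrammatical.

Ungrammatical

For S → NP VP, the only prefix that parses as NP is 'this telescope', but the remainder 'found this telescope which handed this robot found' is not a VP under these rules. The alternative S rule S → S Conj S likewise has no satisfying split.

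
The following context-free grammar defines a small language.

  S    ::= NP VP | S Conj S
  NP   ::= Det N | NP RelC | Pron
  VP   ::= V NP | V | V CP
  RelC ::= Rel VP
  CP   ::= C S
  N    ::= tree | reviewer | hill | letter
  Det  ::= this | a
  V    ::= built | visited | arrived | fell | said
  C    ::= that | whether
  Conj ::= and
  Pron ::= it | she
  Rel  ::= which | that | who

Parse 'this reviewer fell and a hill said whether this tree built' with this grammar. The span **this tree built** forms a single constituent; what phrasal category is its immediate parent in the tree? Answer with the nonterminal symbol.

CP

[S [S [NP [Det this] [N reviewer]] [VP [V fell]]] [Conj and] [S [NP [Det a] [N hill]] [VP [V said] [CP [C whether] [S [NP [Det this] [N tree]] [VP [V built]]]]]]]
The span 'this tree built' is the S node built by S → NP VP.
Its mother is the CP built by CP → C S.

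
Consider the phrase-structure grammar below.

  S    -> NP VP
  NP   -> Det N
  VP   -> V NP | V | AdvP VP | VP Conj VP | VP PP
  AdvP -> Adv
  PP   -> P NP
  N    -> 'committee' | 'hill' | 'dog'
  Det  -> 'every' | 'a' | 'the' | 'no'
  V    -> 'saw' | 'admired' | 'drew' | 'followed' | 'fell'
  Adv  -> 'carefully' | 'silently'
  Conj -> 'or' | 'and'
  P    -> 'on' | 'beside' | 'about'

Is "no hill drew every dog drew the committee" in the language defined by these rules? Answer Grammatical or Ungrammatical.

Ungrammatical

For S → NP VP, the only prefix that parses as NP is 'no hill', but the remainder 'drew every dog drew the committee' is not a VP under these rules.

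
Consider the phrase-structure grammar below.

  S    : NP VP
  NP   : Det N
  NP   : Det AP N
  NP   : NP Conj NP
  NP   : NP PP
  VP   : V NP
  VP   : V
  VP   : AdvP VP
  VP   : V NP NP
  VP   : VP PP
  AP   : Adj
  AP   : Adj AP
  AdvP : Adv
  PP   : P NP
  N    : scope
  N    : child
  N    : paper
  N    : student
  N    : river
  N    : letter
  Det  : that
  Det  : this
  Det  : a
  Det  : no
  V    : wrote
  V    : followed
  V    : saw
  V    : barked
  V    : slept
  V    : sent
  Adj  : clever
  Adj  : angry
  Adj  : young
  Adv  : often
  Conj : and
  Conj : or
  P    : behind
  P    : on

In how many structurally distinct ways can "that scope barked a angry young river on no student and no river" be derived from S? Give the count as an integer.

Two of the 3 distinct bracketings:
[S [NP [Det that] [N scope]] [VP [V barked] [NP [NP [NP [Det a] [AP [Adj angry] [AP [Adj young]]] [N river]] [PP [P on] [NP [Det no] [N student]]]] [Conj and] [NP [Det no] [N river]]]]]
[S [NP [Det that] [N scope]] [VP [V barked] [NP [NP [Det a] [AP [Adj angry] [AP [Adj young]]] [N river]] [PP [P on] [NP [NP [Det no] [N student]] [Conj and] [NP [Det no] [N river]]]]]]]
The trees differ in how a recursive rule is bracketed over the same span.

3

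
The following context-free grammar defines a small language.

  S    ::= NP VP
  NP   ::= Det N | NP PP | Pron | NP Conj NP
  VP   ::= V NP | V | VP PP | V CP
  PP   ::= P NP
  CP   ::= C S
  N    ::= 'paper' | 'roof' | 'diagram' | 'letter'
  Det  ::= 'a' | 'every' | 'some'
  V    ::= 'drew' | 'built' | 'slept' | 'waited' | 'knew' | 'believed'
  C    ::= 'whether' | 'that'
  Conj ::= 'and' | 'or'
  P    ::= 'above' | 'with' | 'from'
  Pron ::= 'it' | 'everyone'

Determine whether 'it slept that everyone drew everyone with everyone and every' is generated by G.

For S → NP VP, the only prefix that parses as NP is 'it', but the remainder 'slept that everyone drew everyone with everyone and every' is not a VP under these rules.

Ungrammatical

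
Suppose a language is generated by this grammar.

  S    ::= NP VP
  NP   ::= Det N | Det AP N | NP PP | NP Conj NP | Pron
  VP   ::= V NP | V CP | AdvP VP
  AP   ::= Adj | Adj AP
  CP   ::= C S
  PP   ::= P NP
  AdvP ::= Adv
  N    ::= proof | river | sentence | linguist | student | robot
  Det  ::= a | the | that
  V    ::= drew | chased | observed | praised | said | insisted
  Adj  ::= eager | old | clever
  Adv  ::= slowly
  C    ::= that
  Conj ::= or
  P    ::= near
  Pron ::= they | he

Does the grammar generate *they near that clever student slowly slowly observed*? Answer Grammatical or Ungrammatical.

For S → NP VP, every NP-prefix leaves a non-VP remainder: after 'they' the remainder is not a VP; after 'they near that clever student' the remainder is not a VP.

Ungrammatical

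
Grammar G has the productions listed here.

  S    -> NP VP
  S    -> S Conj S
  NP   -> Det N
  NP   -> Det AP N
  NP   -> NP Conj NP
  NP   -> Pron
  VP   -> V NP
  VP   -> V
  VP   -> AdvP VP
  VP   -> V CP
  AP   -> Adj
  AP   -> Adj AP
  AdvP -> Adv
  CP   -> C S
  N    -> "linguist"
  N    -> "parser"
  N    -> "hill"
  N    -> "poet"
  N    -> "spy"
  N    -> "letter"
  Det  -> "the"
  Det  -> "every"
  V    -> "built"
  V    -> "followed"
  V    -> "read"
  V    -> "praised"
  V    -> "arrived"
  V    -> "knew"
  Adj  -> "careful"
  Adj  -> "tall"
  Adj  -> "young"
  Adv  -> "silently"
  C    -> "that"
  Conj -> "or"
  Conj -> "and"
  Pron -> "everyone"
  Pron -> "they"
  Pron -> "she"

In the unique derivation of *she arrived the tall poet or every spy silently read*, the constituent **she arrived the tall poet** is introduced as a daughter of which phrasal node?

S

[S [S [NP [Pron she]] [VP [V arrived] [NP [Det the] [AP [Adj tall]] [N poet]]]] [Conj or] [S [NP [Det every] [N spy]] [VP [AdvP [Adv silently]] [VP [V read]]]]]
The span 'she arrived the tall poet' is the S node built by S → NP VP.
Its mother is the S built by S → S Conj S.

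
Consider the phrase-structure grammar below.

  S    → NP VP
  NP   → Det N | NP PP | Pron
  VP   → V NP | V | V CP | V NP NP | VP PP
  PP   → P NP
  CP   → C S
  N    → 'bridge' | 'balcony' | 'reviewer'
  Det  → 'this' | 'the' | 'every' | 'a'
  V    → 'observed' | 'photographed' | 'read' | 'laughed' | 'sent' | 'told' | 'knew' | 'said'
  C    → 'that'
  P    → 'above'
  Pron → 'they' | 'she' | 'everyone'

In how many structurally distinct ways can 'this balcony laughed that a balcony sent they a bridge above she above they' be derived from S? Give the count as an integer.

9

Two of the 9 distinct bracketings:
[S [NP [Det this] [N balcony]] [VP [V laughed] [CP [C that] [S [NP [Det a] [N balcony]] [VP [V sent] [NP [Pron they]] [NP [NP [Det a] [N bridge]] [PP [P above] [NP [NP [Pron she]] [PP [P above] [NP [Pron they]]]]]]]]]]]
[S [NP [Det this] [N balcony]] [VP [V laughed] [CP [C that] [S [NP [Det a] [N balcony]] [VP [V sent] [NP [Pron they]] [NP [NP [NP [Det a] [N bridge]] [PP [P above] [NP [Pron she]]]] [PP [P above] [NP [Pron they]]]]]]]]]
The trees differ in how a recursive rule is bracketed over the same span.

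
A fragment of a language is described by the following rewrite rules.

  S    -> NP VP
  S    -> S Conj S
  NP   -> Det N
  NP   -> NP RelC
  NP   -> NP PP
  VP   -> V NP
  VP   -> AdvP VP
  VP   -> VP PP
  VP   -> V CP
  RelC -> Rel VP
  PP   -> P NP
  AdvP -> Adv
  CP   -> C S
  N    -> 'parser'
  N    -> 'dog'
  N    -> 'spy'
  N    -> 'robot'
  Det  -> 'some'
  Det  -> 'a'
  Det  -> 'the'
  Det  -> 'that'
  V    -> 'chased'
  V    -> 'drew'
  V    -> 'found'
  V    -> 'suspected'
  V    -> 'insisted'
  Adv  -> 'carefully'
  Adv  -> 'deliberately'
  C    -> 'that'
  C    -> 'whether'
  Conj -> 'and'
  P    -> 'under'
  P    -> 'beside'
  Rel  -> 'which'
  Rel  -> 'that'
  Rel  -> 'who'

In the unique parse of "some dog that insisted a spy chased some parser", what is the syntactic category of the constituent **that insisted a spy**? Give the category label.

RelC

[S [NP [NP [Det some] [N dog]] [RelC [Rel that] [VP [V insisted] [NP [Det a] [N spy]]]]] [VP [V chased] [NP [Det some] [N parser]]]]
The span 'that insisted a spy' is the RelC node built by RelC → Rel VP.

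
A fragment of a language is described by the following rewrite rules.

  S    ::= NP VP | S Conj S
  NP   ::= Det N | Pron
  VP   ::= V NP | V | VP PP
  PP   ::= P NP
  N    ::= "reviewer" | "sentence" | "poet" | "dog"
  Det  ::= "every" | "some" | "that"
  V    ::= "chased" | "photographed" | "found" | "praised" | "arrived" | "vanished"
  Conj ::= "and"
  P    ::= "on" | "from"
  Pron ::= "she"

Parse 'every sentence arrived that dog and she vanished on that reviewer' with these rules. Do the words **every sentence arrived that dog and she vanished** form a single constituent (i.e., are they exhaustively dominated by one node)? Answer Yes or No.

[S [S [NP [Det every] [N sentence]] [VP [V arrived] [NP [Det that] [N dog]]]] [Conj and] [S [NP [Pron she]] [VP [VP [V vanished]] [PP [P on] [NP [Det that] [N reviewer]]]]]]
The smallest constituent containing 'every sentence arrived that dog and she vanished' is the S spanning 'every sentence arrived that dog and she vanished on that reviewer'; no single node in the tree dominates exactly the given words.

No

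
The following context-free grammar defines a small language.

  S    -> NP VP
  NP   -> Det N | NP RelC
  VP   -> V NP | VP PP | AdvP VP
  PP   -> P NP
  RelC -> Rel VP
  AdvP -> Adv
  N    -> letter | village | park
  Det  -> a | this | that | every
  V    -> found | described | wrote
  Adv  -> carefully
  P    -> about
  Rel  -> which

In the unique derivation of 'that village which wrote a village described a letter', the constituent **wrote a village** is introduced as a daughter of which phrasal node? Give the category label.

[S [NP [NP [Det that] [N village]] [RelC [Rel which] [VP [V wrote] [NP [Det a] [N village]]]]] [VP [V described] [NP [Det a] [N letter]]]]
The span 'wrote a village' is the VP node built by VP → V NP.
Its mother is the RelC built by RelC → Rel VP.

RelC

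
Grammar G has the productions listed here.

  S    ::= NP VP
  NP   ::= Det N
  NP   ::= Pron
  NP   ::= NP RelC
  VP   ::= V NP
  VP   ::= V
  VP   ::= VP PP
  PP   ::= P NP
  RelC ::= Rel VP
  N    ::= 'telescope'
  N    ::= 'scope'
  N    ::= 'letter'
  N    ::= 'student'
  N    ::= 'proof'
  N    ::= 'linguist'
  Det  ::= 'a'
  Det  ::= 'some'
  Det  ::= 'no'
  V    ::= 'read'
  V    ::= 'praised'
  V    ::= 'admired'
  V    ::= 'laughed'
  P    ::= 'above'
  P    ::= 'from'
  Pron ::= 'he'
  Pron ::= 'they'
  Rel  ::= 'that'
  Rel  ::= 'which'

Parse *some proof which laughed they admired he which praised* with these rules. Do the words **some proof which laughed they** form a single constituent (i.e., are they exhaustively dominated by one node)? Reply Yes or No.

Yes

[S [NP [NP [Det some] [N proof]] [RelC [Rel which] [VP [V laughed] [NP [Pron they]]]]] [VP [V admired] [NP [NP [Pron he]] [RelC [Rel which] [VP [V praised]]]]]]
The words 'some proof which laughed they' are exhaustively dominated by a single NP node (built by NP → NP RelC), so they form a constituent.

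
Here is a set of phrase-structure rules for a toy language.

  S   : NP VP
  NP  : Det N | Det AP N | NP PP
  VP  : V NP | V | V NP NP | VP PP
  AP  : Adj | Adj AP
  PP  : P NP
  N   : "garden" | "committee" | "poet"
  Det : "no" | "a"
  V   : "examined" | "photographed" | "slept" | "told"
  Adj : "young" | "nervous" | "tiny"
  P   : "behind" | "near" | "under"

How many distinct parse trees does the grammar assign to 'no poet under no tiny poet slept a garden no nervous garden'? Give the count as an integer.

[S [NP [NP [Det no] [N poet]] [PP [P under] [NP [Det no] [AP [Adj tiny]] [N poet]]]] [VP [V slept] [NP [Det a] [N garden]] [NP [Det no] [AP [Adj nervous]] [N garden]]]]
No rule offers an alternative attachment or grouping for any span, so this is the only derivation.

1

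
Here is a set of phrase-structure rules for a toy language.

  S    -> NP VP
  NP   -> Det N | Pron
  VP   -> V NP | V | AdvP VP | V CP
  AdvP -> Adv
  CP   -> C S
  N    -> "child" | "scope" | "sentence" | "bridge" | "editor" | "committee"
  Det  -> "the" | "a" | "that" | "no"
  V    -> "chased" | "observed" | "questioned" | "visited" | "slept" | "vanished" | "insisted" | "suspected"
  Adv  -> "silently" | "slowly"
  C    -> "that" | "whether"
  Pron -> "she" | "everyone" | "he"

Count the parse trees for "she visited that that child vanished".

1

[S [NP [Pron she]] [VP [V visited] [CP [C that] [S [NP [Det that] [N child]] [VP [V vanished]]]]]]
No rule offers an alternative attachment or grouping for any span, so this is the only derivation.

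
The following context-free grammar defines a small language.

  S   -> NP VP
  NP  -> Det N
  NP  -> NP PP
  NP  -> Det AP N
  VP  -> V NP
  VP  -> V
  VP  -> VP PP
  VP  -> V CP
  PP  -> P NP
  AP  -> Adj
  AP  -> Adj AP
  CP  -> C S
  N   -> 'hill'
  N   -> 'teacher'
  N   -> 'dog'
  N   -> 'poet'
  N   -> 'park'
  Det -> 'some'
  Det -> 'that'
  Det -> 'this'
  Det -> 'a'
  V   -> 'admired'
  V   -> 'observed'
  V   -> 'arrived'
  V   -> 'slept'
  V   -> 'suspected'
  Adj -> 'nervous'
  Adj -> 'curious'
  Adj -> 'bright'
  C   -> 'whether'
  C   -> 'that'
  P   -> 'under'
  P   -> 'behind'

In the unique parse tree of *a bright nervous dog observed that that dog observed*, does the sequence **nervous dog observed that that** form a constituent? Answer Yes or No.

[S [NP [Det a] [AP [Adj bright] [AP [Adj nervous]]] [N dog]] [VP [V observed] [CP [C that] [S [NP [Det that] [N dog]] [VP [V observed]]]]]]
The smallest constituent containing 'nervous dog observed that that' is the S spanning 'a bright nervous dog observed that that dog observed'; no single node in the tree dominates exactly the given words.

No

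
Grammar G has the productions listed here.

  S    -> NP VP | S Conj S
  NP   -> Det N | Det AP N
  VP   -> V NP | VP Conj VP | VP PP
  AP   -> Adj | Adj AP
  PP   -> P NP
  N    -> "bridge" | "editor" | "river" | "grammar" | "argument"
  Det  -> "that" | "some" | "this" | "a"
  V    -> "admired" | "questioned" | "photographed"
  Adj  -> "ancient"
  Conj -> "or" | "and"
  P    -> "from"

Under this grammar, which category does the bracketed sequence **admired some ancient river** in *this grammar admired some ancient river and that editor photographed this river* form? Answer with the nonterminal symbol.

S
  S
    NP
      Det: this
      N: grammar
    VP
      V: admired
      NP
        Det: some
        AP
          Adj: ancient
        N: river
  Conj: and
  S
    NP
      Det: that
      N: editor
    VP
      V: photographed
      NP
        Det: this
        N: river
The span 'admired some ancient river' is the VP node built by VP → V NP.

VP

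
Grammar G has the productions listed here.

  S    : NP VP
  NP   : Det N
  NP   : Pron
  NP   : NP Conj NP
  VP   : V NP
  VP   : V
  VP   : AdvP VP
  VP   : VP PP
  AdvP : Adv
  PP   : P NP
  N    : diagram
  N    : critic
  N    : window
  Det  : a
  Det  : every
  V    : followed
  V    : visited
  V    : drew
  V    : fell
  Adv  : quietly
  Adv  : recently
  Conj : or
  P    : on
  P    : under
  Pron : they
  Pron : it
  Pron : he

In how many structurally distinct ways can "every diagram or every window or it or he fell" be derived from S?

5

Two of the 5 distinct bracketings:
[S [NP [NP [Det every] [N diagram]] [Conj or] [NP [NP [Det every] [N window]] [Conj or] [NP [NP [Pron it]] [Conj or] [NP [Pron he]]]]] [VP [V fell]]]
[S [NP [NP [Det every] [N diagram]] [Conj or] [NP [NP [NP [Det every] [N window]] [Conj or] [NP [Pron it]]] [Conj or] [NP [Pron he]]]] [VP [V fell]]]
The trees differ in how a recursive rule is bracketed over the same span.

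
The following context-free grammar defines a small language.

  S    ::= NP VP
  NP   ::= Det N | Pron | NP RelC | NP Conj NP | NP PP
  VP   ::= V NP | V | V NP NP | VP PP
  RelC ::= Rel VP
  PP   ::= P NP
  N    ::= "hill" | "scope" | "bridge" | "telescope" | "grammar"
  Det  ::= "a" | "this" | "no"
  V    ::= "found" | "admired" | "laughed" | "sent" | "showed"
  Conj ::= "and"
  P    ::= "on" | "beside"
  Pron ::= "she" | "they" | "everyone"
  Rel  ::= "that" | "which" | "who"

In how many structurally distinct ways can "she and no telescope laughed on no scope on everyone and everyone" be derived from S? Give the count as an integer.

3

Two of the 3 distinct bracketings:
[S [NP [NP [Pron she]] [Conj and] [NP [Det no] [N telescope]]] [VP [VP [V laughed]] [PP [P on] [NP [NP [NP [Det no] [N scope]] [PP [P on] [NP [Pron everyone]]]] [Conj and] [NP [Pron everyone]]]]]]
[S [NP [NP [Pron she]] [Conj and] [NP [Det no] [N telescope]]] [VP [VP [V laughed]] [PP [P on] [NP [NP [Det no] [N scope]] [PP [P on] [NP [NP [Pron everyone]] [Conj and] [NP [Pron everyone]]]]]]]]
The trees differ in how a recursive rule is bracketed over the same span.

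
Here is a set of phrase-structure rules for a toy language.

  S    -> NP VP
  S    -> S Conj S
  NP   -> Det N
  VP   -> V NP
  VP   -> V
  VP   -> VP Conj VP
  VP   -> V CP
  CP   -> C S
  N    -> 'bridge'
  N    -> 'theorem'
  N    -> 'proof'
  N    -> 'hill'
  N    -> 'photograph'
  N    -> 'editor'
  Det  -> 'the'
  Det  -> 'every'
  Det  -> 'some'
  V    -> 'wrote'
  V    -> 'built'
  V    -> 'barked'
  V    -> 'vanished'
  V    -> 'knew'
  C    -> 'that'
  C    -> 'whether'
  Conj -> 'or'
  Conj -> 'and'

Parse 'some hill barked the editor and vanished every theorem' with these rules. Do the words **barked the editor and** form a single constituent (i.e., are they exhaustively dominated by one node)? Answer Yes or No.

No

[S [NP [Det some] [N hill]] [VP [VP [V barked] [NP [Det the] [N editor]]] [Conj and] [VP [V vanished] [NP [Det every] [N theorem]]]]]
The smallest constituent containing 'barked the editor and' is the VP spanning 'barked the editor and vanished every theorem'; no single node in the tree dominates exactly the given words.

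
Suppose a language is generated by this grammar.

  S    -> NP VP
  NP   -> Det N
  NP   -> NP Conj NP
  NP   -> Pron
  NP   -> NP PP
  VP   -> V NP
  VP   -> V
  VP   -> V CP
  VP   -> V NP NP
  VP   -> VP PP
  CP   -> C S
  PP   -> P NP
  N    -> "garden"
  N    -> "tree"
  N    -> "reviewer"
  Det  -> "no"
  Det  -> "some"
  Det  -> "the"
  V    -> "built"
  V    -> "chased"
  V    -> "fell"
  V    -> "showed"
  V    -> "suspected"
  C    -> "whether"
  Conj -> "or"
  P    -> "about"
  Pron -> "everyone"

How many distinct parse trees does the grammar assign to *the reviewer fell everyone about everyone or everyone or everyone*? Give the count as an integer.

Two of the 7 distinct bracketings:
[S [NP [Det the] [N reviewer]] [VP [V fell] [NP [NP [NP [Pron everyone]] [PP [P about] [NP [Pron everyone]]]] [Conj or] [NP [NP [Pron everyone]] [Conj or] [NP [Pron everyone]]]]]]
[S [NP [Det the] [N reviewer]] [VP [V fell] [NP [NP [NP [NP [Pron everyone]] [PP [P about] [NP [Pron everyone]]]] [Conj or] [NP [Pron everyone]]] [Conj or] [NP [Pron everyone]]]]]
The trees differ in how a recursive rule is bracketed over the same span.

7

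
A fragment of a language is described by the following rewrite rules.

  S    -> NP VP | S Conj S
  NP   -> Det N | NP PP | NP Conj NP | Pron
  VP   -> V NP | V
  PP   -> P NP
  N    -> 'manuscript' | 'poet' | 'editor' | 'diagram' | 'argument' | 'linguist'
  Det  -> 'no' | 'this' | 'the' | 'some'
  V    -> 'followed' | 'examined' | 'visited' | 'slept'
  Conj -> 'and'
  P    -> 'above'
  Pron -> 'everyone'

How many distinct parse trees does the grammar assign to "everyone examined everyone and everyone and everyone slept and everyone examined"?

4

Two of the 4 distinct bracketings:
[S [S [NP [Pron everyone]] [VP [V examined] [NP [Pron everyone]]]] [Conj and] [S [S [NP [NP [Pron everyone]] [Conj and] [NP [Pron everyone]]] [VP [V slept]]] [Conj and] [S [NP [Pron everyone]] [VP [V examined]]]]]
[S [S [NP [Pron everyone]] [VP [V examined] [NP [NP [Pron everyone]] [Conj and] [NP [Pron everyone]]]]] [Conj and] [S [S [NP [Pron everyone]] [VP [V slept]]] [Conj and] [S [NP [Pron everyone]] [VP [V examined]]]]]
The trees differ in how a recursive rule is bracketed over the same span.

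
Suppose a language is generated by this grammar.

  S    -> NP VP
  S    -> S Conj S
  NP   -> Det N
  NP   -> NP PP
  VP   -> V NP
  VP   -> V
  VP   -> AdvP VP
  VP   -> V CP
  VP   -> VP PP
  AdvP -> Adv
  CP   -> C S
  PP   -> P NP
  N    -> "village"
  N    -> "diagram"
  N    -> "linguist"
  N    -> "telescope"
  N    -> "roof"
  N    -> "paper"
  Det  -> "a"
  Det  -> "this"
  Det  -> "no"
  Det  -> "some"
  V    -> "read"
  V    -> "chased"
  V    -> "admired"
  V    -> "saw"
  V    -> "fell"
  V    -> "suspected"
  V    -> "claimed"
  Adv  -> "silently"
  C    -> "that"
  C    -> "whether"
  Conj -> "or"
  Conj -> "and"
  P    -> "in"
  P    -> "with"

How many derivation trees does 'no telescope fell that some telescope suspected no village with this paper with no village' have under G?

Two of the 9 distinct bracketings:
[S [NP [Det no] [N telescope]] [VP [V fell] [CP [C that] [S [NP [Det some] [N telescope]] [VP [V suspected] [NP [NP [Det no] [N village]] [PP [P with] [NP [NP [Det this] [N paper]] [PP [P with] [NP [Det no] [N village]]]]]]]]]]]
[S [NP [Det no] [N telescope]] [VP [V fell] [CP [C that] [S [NP [Det some] [N telescope]] [VP [V suspected] [NP [NP [NP [Det no] [N village]] [PP [P with] [NP [Det this] [N paper]]]] [PP [P with] [NP [Det no] [N village]]]]]]]]]
The trees differ in how a recursive rule is bracketed over the same span.

9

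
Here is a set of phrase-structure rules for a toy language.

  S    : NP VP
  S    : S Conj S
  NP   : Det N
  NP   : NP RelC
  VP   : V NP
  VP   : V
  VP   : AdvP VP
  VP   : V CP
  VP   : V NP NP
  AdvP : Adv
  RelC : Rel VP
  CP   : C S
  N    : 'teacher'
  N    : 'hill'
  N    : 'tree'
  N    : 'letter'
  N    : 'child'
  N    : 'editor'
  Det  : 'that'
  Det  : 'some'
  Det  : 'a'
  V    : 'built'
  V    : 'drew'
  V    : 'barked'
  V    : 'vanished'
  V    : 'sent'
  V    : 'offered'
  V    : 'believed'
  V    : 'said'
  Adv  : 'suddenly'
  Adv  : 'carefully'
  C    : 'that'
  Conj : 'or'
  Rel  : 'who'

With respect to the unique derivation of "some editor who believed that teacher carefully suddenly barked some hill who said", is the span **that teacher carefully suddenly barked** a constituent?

No

[S [NP [NP [Det some] [N editor]] [RelC [Rel who] [VP [V believed] [NP [Det that] [N teacher]]]]] [VP [AdvP [Adv carefully]] [VP [AdvP [Adv suddenly]] [VP [V barked] [NP [NP [Det some] [N hill]] [RelC [Rel who] [VP [V said]]]]]]]]
The smallest constituent containing 'that teacher carefully suddenly barked' is the S spanning 'some editor who believed that teacher carefully suddenly barked some hill who said'; no single node in the tree dominates exactly the given words.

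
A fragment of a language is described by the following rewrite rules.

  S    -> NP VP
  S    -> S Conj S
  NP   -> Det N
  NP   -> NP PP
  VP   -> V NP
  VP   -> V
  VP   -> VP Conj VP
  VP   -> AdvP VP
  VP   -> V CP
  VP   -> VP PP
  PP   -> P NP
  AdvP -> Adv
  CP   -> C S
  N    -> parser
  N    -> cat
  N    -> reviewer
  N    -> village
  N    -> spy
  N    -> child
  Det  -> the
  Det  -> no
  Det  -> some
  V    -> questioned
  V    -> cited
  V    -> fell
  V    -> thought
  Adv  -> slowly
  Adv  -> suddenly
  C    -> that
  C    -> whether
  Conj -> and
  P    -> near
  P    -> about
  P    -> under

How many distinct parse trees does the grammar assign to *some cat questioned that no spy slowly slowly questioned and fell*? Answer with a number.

Two of the 4 distinct bracketings:
[S [NP [Det some] [N cat]] [VP [VP [V questioned] [CP [C that] [S [NP [Det no] [N spy]] [VP [AdvP [Adv slowly]] [VP [AdvP [Adv slowly]] [VP [V questioned]]]]]]] [Conj and] [VP [V fell]]]]
[S [NP [Det some] [N cat]] [VP [V questioned] [CP [C that] [S [NP [Det no] [N spy]] [VP [VP [AdvP [Adv slowly]] [VP [AdvP [Adv slowly]] [VP [V questioned]]]] [Conj and] [VP [V fell]]]]]]]
The trees differ in how a recursive rule is bracketed over the same span.

4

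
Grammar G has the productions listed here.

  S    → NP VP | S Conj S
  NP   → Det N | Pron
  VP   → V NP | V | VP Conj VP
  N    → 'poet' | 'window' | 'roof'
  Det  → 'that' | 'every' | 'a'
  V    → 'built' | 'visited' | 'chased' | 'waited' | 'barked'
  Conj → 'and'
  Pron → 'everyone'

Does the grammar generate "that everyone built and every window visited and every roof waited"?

Ungrammatical

A Det word can never sit immediately before a Pron word in any string this grammar generates, so the substring 'that everyone' rules out a derivation.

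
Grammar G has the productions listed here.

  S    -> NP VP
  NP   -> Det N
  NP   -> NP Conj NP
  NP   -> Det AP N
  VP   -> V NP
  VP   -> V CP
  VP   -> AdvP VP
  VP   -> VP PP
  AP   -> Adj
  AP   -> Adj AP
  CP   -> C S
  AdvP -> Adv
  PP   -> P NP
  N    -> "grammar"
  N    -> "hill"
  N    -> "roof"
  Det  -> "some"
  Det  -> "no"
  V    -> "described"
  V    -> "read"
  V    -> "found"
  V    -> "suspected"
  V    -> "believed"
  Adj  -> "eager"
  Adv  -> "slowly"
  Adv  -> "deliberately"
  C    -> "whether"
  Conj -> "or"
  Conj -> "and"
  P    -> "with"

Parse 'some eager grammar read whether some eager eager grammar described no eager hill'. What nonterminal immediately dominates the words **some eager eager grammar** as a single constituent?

NP

[S [NP [Det some] [AP [Adj eager]] [N grammar]] [VP [V read] [CP [C whether] [S [NP [Det some] [AP [Adj eager] [AP [Adj eager]]] [N grammar]] [VP [V described] [NP [Det no] [AP [Adj eager]] [N hill]]]]]]]
The span 'some eager eager grammar' is the NP node built by NP → Det AP N.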